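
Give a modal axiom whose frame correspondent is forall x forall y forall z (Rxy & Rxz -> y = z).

◇ψ → □ψ

The condition is partial functionality. The CD schema ◇ψ → □ψ defines it.
Suppose ◇ψ→□ψ is valid. Take Rxy, Rxz and set V(ψ)={y}. Then ◇ψ at x, so □ψ at x, so ψ at z, i.e. z=y.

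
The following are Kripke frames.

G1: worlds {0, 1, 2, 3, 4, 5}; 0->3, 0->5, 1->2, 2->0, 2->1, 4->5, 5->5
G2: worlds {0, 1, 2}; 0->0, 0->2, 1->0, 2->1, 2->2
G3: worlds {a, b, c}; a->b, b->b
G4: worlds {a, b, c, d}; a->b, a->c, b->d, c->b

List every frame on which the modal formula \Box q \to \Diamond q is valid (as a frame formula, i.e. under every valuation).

G2

Frame correspondent (Sahlqvist): \forall x \exists y Rxy — i.e. seriality.
G1: fails — world 3 has no successor.
G2: holds.
G3: fails — world c has no successor.
G4: fails — world d has no successor.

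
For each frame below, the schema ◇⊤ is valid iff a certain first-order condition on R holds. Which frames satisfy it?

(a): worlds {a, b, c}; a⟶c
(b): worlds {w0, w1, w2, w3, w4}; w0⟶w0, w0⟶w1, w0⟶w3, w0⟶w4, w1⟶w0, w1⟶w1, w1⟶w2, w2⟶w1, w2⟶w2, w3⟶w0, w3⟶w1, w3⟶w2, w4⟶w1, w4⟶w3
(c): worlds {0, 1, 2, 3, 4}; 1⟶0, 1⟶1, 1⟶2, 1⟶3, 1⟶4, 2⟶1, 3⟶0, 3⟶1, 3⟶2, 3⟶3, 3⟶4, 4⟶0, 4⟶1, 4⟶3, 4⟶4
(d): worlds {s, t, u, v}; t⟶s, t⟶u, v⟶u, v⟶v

(b)

Frame correspondent (Sahlqvist): ∀x ∃y Rxy — i.e. seriality.
(a): fails — world b has no successor.
(b): ✓.
(c): fails — world 0 has no successor.
(d): fails — world s has no successor.
Valid on: (b).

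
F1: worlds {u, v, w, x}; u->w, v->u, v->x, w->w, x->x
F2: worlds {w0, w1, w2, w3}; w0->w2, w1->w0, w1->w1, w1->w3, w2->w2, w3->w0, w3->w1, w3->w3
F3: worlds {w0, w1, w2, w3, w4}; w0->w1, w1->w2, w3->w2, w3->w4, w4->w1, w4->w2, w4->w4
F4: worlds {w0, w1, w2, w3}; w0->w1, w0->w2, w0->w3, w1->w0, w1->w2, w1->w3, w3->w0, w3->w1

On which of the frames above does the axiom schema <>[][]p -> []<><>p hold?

F2

Frame correspondent (Sahlqvist): forall x forall y forall z ((xRy & xRz) -> exists w (y R^2 w & z R^2 w)) — i.e. a generalized confluence (Geach) condition.
F1: fails — vRu, vRx but no t with uR²t and xR²t.
F2: holds.
F3: fails — w0Rw1, w0Rw1 but no w with w1R²w and w1R²w.
F4: fails — w0Rw1, w0Rw2 but no w with w1R²w and w2R²w.
Valid on: F2.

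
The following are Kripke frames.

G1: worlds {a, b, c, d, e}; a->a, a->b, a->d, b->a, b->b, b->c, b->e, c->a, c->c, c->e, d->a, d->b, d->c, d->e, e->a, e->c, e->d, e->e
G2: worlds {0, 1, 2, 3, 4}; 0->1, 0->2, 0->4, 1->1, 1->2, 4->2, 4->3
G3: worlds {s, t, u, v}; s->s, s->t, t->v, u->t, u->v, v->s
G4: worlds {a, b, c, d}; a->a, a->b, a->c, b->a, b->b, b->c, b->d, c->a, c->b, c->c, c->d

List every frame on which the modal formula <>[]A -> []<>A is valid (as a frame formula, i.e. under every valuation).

The schema corresponds to convergence: forall x forall y forall z (Rxy & Rxz -> exists w (Ryw & Rzw)).
G1: holds.
G2: fails — R02 and R02 but 2 and 2 have no common successor.
G3: fails — Rss and Rst but s and t have no common successor.
G4: fails — Rbc and Rbd but c and d have no common successor.
Valid on: G1.

G1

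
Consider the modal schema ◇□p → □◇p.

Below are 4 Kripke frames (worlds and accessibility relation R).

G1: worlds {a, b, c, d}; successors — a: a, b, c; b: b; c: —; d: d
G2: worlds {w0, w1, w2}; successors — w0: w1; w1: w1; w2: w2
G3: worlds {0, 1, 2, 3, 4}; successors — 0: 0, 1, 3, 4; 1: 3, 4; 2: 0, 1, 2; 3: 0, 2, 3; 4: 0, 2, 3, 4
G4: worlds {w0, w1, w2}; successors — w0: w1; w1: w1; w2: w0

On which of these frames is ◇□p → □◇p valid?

Frame correspondent (Sahlqvist): ∀x ∀y ∀z (Rxy ∧ Rxz → ∃w (Ryw ∧ Rzw)) — i.e. convergence.
G1: fails — Rab and Rac but b and c have no common successor.
G2: holds.
G3: fails — R22 and R21 but 2 and 1 have no common successor.
G4: holds.
Valid on: G2, G4.

G2, G4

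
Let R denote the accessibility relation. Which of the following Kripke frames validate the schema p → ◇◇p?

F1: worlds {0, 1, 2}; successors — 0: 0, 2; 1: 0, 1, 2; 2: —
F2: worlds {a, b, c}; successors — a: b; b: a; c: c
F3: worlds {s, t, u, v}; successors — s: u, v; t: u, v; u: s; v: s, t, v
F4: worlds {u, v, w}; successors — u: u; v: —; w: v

Frame correspondent (Sahlqvist): ∀x ∃w (x = w ∧ xR²w) — i.e. a generalized confluence (Geach) condition.
F1: fails — at 2 but no w with 2=w and 2R²w.
F2: satisfies the condition.
F3: satisfies the condition.
F4: fails — at v but no t with v=t and vR²t.

F2, F3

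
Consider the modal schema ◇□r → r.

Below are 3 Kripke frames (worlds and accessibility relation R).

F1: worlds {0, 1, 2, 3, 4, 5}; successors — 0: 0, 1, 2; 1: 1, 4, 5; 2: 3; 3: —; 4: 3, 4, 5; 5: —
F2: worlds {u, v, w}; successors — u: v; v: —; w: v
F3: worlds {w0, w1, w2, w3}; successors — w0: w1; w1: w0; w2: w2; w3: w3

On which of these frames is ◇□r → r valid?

Frame correspondent (Sahlqvist): ∀x ∀y (Rxy → Ryx) — i.e. symmetry.
F1: fails — R02 but not R20.
F2: fails — Ruv but not Rvu.
F3: holds.
Valid on: F3.

F3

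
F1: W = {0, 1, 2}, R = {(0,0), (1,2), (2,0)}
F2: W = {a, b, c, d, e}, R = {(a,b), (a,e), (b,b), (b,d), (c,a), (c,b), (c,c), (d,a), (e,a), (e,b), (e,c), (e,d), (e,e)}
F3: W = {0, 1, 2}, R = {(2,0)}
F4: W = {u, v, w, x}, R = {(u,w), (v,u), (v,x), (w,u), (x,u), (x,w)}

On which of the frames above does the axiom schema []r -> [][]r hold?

F3

The schema corresponds to transitivity: forall x forall y forall z (Rxy & Ryz -> Rxz).
F1: fails — R12 and R20 but not R10.
F2: fails — Rab and Rbd but not Rad.
F3: holds.
F4: fails — Ruw and Rwu but not Ruu.
Valid on: F3.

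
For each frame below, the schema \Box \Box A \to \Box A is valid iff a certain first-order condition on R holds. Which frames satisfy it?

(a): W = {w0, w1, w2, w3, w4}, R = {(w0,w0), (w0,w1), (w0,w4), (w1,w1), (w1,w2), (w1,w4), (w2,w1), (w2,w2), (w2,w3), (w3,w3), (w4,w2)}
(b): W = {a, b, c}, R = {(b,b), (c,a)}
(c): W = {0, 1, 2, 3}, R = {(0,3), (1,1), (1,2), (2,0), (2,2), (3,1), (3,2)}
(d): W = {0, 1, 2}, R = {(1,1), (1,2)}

This is the axiom for density; its first-order frame correspondent is \forall x \forall y (Rxy \to \exists z (Rxz \wedge Rzy)).
(a): condition met.
(b): fails — Rca but no z with Rcz and Rza.
(c): fails — R03 but no z with R0z and Rz3.
(d): condition met.
Valid on: (a), (d).

(a), (d)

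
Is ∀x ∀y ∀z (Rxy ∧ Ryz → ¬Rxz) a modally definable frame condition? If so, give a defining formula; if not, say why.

Any modally definable frame class is closed under surjective bounded morphisms.
The 5-cycle (worlds w0,w1,w2,w3,w4 with w0→w1→w2→w3→w4→w0) is intransitive. Mapping every world to a single reflexive point • is a surjective bounded morphism; the reflexive point is not intransitive (R••∧R•• but R••).
So no modal formula (or set of formulas) defines exactly the intransitive frames.

No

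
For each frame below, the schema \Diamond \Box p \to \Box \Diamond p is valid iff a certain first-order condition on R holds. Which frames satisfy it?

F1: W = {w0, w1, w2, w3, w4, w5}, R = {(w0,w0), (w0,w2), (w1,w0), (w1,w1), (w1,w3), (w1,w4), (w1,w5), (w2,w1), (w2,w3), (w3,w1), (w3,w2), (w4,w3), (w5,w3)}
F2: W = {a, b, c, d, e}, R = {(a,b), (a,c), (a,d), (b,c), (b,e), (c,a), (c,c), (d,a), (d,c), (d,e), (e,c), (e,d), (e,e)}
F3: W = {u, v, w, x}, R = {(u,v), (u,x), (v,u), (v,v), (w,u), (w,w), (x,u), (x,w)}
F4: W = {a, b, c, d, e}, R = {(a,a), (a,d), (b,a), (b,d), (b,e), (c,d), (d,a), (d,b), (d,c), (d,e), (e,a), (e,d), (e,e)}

F2, F4

This is the axiom for convergence; its first-order frame correspondent is \forall x \forall y \forall z (Rxy \wedge Rxz \to \exists w (Ryw \wedge Rzw)).
F1: fails — Rw0w2 and Rw0w0 but w2 and w0 have no common successor.
F2: ✓.
F3: fails — Rww and Rwu but w and u have no common successor.
F4: ✓.
Valid on: F2, F4.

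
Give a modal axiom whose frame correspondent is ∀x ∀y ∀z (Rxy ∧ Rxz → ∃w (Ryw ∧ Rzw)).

◇□p → □◇p

This is convergence; the standard corresponding axiom is .2: ◇□p → □◇p.
Suppose ◇□p→□◇p is valid. Take Rxy, Rxz and set V(p)={w : Ryw}. Then □p at y so ◇□p at x, so □◇p at x, so ◇p at z, giving w with Rzw and Ryw.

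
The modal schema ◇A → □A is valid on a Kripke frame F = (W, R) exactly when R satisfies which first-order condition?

This schema is the CD axiom.
It corresponds to partial functionality: ∀x ∀y ∀z (Rxy ∧ Rxz → y = z).

Partial functionality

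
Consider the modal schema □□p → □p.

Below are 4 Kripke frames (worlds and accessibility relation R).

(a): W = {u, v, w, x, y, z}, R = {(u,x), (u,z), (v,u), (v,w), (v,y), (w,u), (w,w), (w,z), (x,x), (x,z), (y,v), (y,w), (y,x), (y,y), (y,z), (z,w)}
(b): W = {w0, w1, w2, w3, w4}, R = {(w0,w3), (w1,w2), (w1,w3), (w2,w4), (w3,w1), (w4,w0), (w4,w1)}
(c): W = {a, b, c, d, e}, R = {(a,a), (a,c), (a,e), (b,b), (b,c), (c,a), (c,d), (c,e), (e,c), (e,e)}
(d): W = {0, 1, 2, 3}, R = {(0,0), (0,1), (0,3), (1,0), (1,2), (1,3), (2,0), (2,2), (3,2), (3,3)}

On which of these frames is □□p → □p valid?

Frame correspondent (Sahlqvist): ∀x ∀y (Rxy → ∃z (Rxz ∧ Rzy)) — i.e. density.
(a): satisfies the condition.
(b): fails — Rw1w2 but no z with Rw1z and Rzw2.
(c): fails — Rcd but no z with Rcz and Rzd.
(d): satisfies the condition.

(a), (d)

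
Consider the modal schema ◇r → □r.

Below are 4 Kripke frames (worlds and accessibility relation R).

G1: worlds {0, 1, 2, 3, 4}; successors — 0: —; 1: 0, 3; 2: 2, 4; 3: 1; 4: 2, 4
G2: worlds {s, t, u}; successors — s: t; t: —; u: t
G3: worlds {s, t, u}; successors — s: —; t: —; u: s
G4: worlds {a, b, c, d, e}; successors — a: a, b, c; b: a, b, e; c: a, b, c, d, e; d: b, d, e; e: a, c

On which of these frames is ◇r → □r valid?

G2, G3

The schema corresponds to partial functionality: ∀x ∀y ∀z (Rxy ∧ Rxz → y = z).
G1: fails — 1 sees both 0 and 3.
G2: ✓.
G3: ✓.
G4: fails — a sees both a and b.
Valid on: G2, G3.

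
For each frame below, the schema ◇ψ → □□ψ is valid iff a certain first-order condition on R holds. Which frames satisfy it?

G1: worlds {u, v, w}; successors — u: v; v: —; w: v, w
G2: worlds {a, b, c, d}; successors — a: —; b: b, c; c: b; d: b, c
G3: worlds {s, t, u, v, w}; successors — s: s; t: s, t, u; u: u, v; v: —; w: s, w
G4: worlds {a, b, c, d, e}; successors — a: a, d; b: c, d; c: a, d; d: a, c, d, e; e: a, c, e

This is the axiom for a generalized confluence (Geach) condition; its first-order frame correspondent is ∀x ∀y ∀z ((xRy ∧ xR²z) → ∃w (y = w ∧ z = w)).
G1: fails — wRv, wR²w but v ≠ w.
G2: fails — bRb, bR²c but b ≠ c.
G3: fails — tRs, tR²t but s ≠ t.
G4: fails — aRa, aR²c but a ≠ c.

none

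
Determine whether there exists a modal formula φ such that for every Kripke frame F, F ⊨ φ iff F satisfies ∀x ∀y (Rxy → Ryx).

Yes — defined by q → □◇q

This is a Sahlqvist condition; the B axiom q → □◇q defines it.
Suppose q→□◇q is valid. Take Rxy and set V(q)={x}. Then q at x, so □◇q at x, so ◇q at y, so some z with Ryz has q; z=x, i.e. Ryx.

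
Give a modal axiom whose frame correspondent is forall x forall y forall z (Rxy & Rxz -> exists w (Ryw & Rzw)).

A defining formula is ◇□q → □◇q (the .2 axiom).
Suppose ◇□q→□◇q is valid. Take Rxy, Rxz and set V(q)={w : Ryw}. Then □q at y so ◇□q at x, so □◇q at x, so ◇q at z, giving w with Rzw and Ryw.

◇□q → □◇q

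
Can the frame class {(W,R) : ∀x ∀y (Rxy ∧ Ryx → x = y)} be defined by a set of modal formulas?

Not definable by any modal formula

Modal frame validity is preserved under surjective bounded morphisms.
The 8-cycle (worlds a,b,c,d,e,f,g,h with a→b→c→d→e→f→g→h→a) is antisymmetric. Sending even-indexed worlds to a and odd-indexed worlds to b is a surjective bounded morphism onto the two-world frame with a↔b, which is not antisymmetric.
Hence antisymmetry is not modally definable.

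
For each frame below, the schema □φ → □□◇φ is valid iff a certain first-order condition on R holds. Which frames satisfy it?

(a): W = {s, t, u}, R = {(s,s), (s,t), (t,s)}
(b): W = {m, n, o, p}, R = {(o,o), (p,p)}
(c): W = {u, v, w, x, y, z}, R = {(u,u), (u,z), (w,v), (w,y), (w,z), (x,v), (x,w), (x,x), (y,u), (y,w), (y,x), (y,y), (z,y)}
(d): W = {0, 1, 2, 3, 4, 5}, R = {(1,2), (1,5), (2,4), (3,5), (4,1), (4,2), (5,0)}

The schema corresponds to a generalized confluence (Geach) condition: ∀x ∀z (xR²z → ∃w (xRw ∧ zRw)).
(a): holds.
(b): holds.
(c): fails — uR²z but no t with uRt and zRt.
(d): fails — 1R²0 but no w with 1Rw and 0Rw.
Valid on: (a), (b).

(a), (b)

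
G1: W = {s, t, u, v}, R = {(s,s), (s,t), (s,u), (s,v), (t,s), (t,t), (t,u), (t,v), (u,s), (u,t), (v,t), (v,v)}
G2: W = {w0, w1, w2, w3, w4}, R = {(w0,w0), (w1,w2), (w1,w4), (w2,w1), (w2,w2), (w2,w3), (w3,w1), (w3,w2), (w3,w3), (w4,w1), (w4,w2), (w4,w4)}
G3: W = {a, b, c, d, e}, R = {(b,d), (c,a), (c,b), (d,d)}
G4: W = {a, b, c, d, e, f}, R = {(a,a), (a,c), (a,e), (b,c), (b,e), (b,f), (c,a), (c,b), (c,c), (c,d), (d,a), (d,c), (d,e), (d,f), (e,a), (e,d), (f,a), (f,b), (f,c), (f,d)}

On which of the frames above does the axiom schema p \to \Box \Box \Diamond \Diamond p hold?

G1, G2

This is the axiom for a generalized confluence (Geach) condition; its first-order frame correspondent is \forall x \forall z (x R^2 z \to \exists w (x = w \wedge z R^2 w)).
G1: condition met.
G2: condition met.
G3: fails — bR²d but no w with b=w and dR²w.
G4: fails — dR²e but no w with d=w and eR²w.
Valid on: G1, G2.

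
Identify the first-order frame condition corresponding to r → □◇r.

symmetry: ∀x ∀y (Rxy → Ryx)

Suppose r→□◇r is valid. Take Rxy and set V(r)={x}. Then r at x, so □◇r at x, so ◇r at y, so some z with Ryz has r; z=x, i.e. Ryx.
Conversely, any frame satisfying ∀x ∀y (Rxy → Ryx) validates the schema.
Frame condition: ∀x ∀y (Rxy → Ryx).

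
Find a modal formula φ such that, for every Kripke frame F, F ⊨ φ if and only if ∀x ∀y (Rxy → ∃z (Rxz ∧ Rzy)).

□□s → □s

This is density; the standard corresponding axiom is C4: □□s → □s.
Suppose □□s→□s is valid. Take Rxy and set V(s)={w : xR²w}. Then □□s at x, so □s at x, so s at y, i.e. ∃z(Rxz∧Rzy).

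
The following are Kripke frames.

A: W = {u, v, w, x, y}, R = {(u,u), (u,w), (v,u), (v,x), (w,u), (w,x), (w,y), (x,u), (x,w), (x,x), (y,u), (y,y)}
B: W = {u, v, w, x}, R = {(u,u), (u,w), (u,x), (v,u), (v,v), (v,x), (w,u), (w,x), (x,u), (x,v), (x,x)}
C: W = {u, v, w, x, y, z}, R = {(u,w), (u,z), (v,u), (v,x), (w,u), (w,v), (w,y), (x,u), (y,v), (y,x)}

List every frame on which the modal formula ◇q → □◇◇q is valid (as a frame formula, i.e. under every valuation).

This is the axiom for a generalized confluence (Geach) condition; its first-order frame correspondent is ∀x ∀y ∀z ((xRy ∧ xRz) → ∃w (y = w ∧ zR²w)).
A: fails — wRx, wRy but no t with x=t and yR²t.
B: ✓.
C: fails — uRw, uRz but no t with w=t and zR²t.

B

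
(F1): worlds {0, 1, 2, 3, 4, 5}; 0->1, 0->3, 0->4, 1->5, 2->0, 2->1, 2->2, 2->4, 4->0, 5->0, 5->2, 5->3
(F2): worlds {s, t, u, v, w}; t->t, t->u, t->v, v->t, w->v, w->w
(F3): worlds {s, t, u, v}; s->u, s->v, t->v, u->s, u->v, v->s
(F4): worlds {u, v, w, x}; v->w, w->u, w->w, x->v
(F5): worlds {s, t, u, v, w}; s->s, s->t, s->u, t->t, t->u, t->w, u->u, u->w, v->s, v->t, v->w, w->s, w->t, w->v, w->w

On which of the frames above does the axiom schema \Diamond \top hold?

This is the axiom for seriality; its first-order frame correspondent is \forall x \exists y Rxy.
(F1): fails — world 3 has no successor.
(F2): fails — world s has no successor.
(F3): condition met.
(F4): fails — world u has no successor.
(F5): condition met.
Valid on: (F3), (F5).

(F3), (F5)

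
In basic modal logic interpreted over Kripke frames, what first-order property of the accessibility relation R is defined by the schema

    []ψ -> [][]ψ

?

transitivity: forall x forall y forall z (Rxy & Ryz -> Rxz)

This schema is the 4 axiom.
It corresponds to transitivity: forall x forall y forall z (Rxy & Ryz -> Rxz).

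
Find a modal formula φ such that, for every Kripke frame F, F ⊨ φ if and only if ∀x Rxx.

□q → q

This is reflexivity; the standard corresponding axiom is T: □q → q.
Suppose □q→q is valid. At any x set V(q)={w : Rxw}. Then □q holds at x, so q holds at x, i.e. Rxx.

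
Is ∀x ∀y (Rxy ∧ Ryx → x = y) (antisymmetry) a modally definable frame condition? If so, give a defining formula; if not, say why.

Modal frame validity is preserved under surjective bounded morphisms.
The 4-cycle (worlds w0,w1,w2,w3 with w0→w1→w2→w3→w0) is antisymmetric. Sending even-indexed worlds to • and odd-indexed worlds to ∘ is a surjective bounded morphism onto the two-world frame with •↔∘, which is not antisymmetric.
So the class is not modally definable.

Not definable by any modal formula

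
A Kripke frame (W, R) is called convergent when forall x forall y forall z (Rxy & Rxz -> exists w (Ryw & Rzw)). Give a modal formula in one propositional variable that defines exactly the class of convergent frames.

The condition is convergence. The .2 schema ◇□s → □◇s defines it.
Suppose ◇□s→□◇s is valid. Take Rxy, Rxz and set V(s)={w : Ryw}. Then □s at y so ◇□s at x, so □◇s at x, so ◇s at z, giving w with Rzw and Ryw.

◇□s → □◇s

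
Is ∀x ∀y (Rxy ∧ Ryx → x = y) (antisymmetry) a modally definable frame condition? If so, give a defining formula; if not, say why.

Modal frame validity is preserved under surjective bounded morphisms.
The 8-cycle (worlds w0,w1,w2,w3,w4,w5,w6,w7 with w0→w1→w2→w3→w4→w5→w6→w7→w0) is antisymmetric. Sending even-indexed worlds to a and odd-indexed worlds to b is a surjective bounded morphism onto the two-world frame with a↔b, which is not antisymmetric.
So the class is not modally definable.

Not modally definable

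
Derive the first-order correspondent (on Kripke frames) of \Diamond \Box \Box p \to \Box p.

\forall x \forall y \forall z ((xRy \wedge xRz) \to \exists w (y R^2 w \wedge z = w))

This is a Sahlqvist (Geach-type) schema ◇^1□^2p → □^1◇^0p.
Minimal-valuation argument: fix x; take any y with xR^1y and any z with xR^1z. Set V(p) to the set of worlds R-reachable from y in exactly 2 steps. Then □^2p holds at y, so the antecedent holds at x; validity forces ◇^0p at z, giving a w with zR^0w and yR^2w.
First-order correspondent: \forall x \forall y \forall z ((xRy \wedge xRz) \to \exists w (y R^2 w \wedge z = w)).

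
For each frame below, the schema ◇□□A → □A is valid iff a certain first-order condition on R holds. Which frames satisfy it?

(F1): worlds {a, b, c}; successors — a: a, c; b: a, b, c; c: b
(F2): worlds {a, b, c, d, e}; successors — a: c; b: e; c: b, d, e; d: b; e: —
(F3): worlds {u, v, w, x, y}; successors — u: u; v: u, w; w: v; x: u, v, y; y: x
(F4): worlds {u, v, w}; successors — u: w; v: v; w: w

The schema corresponds to a generalized confluence (Geach) condition: ∀x ∀y ∀z ((xRy ∧ xRz) → ∃w (yR²w ∧ z = w)).
(F1): ✓.
(F2): fails — aRc, aRc but no w with cR²w and c=w.
(F3): fails — vRu, vRw but no t with uR²t and w=t.
(F4): ✓.

(F1), (F4)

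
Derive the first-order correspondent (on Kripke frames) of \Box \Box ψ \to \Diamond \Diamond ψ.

\forall x \exists w (x R^2 w \wedge x R^2 w)

This is a Sahlqvist (Geach-type) schema ◇^0□^2ψ → □^0◇^2ψ.
First-order correspondent: \forall x \exists w (x R^2 w \wedge x R^2 w).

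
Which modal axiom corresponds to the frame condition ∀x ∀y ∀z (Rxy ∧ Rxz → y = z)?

◇q → □q

A defining formula is ◇q → □q (the CD axiom).
Suppose ◇q→□q is valid. Take Rxy, Rxz and set V(q)={y}. Then ◇q at x, so □q at x, so q at z, i.e. z=y.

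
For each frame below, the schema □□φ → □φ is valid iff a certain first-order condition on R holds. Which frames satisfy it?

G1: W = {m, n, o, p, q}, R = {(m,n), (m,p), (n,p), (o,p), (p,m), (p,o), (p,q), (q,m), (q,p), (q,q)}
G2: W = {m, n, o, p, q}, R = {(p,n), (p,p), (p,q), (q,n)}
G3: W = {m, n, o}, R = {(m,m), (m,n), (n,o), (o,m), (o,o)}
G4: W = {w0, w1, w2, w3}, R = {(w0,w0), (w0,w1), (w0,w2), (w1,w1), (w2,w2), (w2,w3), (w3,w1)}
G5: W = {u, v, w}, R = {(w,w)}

G3, G4, G5

This is the axiom for density; its first-order frame correspondent is ∀x ∀y (Rxy → ∃z (Rxz ∧ Rzy)).
G1: fails — Rop but no z with Roz and Rzp.
G2: fails — Rqn but no z with Rqz and Rzn.
G3: satisfies the condition.
G4: satisfies the condition.
G5: satisfies the condition.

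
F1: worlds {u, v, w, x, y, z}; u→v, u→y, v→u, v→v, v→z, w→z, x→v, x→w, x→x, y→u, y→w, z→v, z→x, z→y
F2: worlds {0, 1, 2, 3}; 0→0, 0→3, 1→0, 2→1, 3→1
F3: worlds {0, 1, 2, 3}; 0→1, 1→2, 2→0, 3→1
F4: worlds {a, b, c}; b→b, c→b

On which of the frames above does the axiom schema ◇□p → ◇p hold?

This is the axiom for a generalized confluence (Geach) condition; its first-order frame correspondent is ∀x ∀y (xRy → ∃w (yRw ∧ xRw)).
F1: fails — uRy but no t with yRt and uRt.
F2: fails — 0R3 but no w with 3Rw and 0Rw.
F3: fails — 0R1 but no w with 1Rw and 0Rw.
F4: satisfies the condition.

F4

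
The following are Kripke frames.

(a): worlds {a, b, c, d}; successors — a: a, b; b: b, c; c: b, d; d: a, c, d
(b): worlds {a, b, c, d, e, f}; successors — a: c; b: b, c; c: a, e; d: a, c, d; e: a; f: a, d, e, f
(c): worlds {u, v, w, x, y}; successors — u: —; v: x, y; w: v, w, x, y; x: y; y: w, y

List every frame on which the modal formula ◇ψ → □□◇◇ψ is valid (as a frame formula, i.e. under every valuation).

none

Frame correspondent (Sahlqvist): ∀x ∀y ∀z ((xRy ∧ xR²z) → ∃w (y = w ∧ zR²w)) — i.e. a generalized confluence (Geach) condition.
(a): fails — aRa, aR²b but no w with a=w and bR²w.
(b): fails — aRc, aR²a but no w with c=w and aR²w.
(c): fails — wRv, wR²v but no t with v=t and vR²t.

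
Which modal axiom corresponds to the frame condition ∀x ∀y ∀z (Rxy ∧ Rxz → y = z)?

◇ψ → □ψ

The condition is partial functionality. The CD schema ◇ψ → □ψ defines it.
Suppose ◇ψ→□ψ is valid. Take Rxy, Rxz and set V(ψ)={y}. Then ◇ψ at x, so □ψ at x, so ψ at z, i.e. z=y.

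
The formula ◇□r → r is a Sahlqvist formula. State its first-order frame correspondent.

Symmetry

Equivalently (dual form): r → □◇r.
Suppose r→□◇r is valid. Take Rxy and set V(r)={x}. Then r at x, so □◇r at x, so ◇r at y, so some z with Ryz has r; z=x, i.e. Ryx.
The converse is a direct semantic check.
So the correspondent is symmetry.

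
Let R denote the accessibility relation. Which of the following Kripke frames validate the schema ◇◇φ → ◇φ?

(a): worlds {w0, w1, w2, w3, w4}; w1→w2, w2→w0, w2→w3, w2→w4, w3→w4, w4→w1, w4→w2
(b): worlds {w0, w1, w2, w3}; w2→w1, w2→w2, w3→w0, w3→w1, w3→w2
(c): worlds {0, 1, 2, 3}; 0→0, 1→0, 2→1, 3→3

(b)

This is the axiom for transitivity; its first-order frame correspondent is ∀x ∀y ∀z (Rxy ∧ Ryz → Rxz).
(a): fails — Rw1w2 and Rw2w4 but not Rw1w4.
(b): ✓.
(c): fails — R21 and R10 but not R20.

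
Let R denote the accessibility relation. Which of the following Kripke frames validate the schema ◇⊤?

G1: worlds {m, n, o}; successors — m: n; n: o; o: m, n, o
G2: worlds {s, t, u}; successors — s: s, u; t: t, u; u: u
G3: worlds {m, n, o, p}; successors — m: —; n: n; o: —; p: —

G1, G2

This is the axiom for seriality; its first-order frame correspondent is ∀x ∃y Rxy.
G1: holds.
G2: holds.
G3: fails — world m has no successor.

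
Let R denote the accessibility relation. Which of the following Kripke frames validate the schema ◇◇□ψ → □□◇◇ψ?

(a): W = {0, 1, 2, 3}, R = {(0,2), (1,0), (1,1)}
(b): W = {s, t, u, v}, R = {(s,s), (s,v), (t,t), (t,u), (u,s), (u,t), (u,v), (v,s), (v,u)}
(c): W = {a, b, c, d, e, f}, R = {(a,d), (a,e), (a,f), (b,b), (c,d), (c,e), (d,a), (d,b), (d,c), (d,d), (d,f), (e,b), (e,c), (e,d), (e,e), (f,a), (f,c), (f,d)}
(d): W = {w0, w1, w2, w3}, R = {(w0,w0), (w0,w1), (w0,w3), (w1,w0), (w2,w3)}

(b)

Frame correspondent (Sahlqvist): ∀x ∀y ∀z ((xR²y ∧ xR²z) → ∃w (yRw ∧ zR²w)) — i.e. a generalized confluence (Geach) condition.
(a): fails — 1R²0, 1R²0 but no w with 0Rw and 0R²w.
(b): ✓.
(c): fails — aR²a, aR²b but no w with aRw and bR²w.
(d): fails — w0R²w0, w0R²w3 but no w with w0Rw and w3R²w.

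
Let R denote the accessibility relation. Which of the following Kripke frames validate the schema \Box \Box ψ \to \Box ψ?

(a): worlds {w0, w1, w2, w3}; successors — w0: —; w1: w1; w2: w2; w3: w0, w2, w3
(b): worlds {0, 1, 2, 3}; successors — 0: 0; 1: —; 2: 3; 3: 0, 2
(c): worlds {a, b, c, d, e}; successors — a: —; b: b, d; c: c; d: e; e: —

(a)

Frame correspondent (Sahlqvist): \forall x \forall y (Rxy \to \exists z (Rxz \wedge Rzy)) — i.e. density.
(a): ✓.
(b): fails — R23 but no z with R2z and Rz3.
(c): fails — Rde but no z with Rdz and Rze.
Valid on: (a).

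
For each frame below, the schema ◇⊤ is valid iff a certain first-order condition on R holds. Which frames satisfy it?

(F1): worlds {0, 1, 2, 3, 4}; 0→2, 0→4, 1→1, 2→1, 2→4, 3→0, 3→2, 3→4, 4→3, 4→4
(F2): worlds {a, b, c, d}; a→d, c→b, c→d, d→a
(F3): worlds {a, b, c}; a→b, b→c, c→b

(F1), (F3)

Frame correspondent (Sahlqvist): ∀x ∃y Rxy — i.e. seriality.
(F1): condition met.
(F2): fails — world b has no successor.
(F3): condition met.
Valid on: (F1), (F3).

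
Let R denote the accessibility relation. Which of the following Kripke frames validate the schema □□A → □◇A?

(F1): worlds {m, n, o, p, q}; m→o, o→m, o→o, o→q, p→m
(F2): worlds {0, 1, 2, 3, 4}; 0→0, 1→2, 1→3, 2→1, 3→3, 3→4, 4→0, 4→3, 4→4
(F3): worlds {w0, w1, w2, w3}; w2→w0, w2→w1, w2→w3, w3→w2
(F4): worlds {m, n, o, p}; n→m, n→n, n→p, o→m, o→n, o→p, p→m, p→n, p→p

(F2)

This is the axiom for a generalized confluence (Geach) condition; its first-order frame correspondent is ∀x ∀z (xRz → ∃w (xR²w ∧ zRw)).
(F1): fails — oRq but no w with oR²w and qRw.
(F2): holds.
(F3): fails — w2Rw0 but no w with w2R²w and w0Rw.
(F4): fails — nRm but no w with nR²w and mRw.
Valid on: (F2).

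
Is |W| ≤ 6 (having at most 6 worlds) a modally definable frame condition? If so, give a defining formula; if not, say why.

Not definable by any modal formula

Modal frame validity is preserved under disjoint unions.
Any modal formula valid on each of 7 disjoint one-world frames is valid on their disjoint union (validity is preserved under disjoint unions). Each one-world frame has |W|=1≤6, but the union has |W|=7.
So no modal formula (or set of formulas) defines exactly the |W|≤6 frames.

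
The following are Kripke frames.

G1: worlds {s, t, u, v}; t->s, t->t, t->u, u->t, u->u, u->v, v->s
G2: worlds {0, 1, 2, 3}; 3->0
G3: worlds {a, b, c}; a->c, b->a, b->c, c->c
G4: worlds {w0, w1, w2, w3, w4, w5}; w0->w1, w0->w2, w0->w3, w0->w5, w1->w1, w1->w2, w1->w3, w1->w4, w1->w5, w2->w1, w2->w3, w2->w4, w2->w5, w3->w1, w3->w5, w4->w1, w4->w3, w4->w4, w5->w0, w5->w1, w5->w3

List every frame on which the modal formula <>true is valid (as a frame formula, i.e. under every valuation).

G3, G4

Frame correspondent (Sahlqvist): forall x exists y Rxy — i.e. seriality.
G1: fails — world s has no successor.
G2: fails — world 0 has no successor.
G3: condition met.
G4: condition met.
Valid on: G3, G4.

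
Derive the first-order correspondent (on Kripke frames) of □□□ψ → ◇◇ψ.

∀x ∃w (xR³w ∧ xR²w)

This is a Sahlqvist (Geach-type) schema ◇^0□^3ψ → □^0◇^2ψ.
Minimal-valuation argument: fix x; take any y with xR^0y and any z with xR^0z. Set V(ψ) to the set of worlds R-reachable from y in exactly 3 steps. Then □^3ψ holds at y, so the antecedent holds at x; validity forces ◇^2ψ at z, giving a w with zR^2w and yR^3w.
First-order correspondent: ∀x ∃w (xR³w ∧ xR²w).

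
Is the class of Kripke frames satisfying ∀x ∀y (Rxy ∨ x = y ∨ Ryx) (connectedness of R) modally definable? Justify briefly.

If a class were modally definable it would be closed under disjoint unions (Goldblatt–Thomason).
Take 4 disjoint single-world reflexive frames: each is trivially connected, but their disjoint union has 4 worlds with no edge between distinct components, so it is not connected.
Hence connectedness of R is not modally definable.

Not modally definable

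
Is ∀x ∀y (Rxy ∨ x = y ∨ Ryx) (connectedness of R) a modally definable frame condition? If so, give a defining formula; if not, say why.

If a class were modally definable it would be closed under disjoint unions (Goldblatt–Thomason).
Take 4 disjoint single-world reflexive frames: each is trivially connected, but their disjoint union has 4 worlds with no edge between distinct components, so it is not connected.
Hence connectedness of R is not modally definable.

Not definable by any modal formula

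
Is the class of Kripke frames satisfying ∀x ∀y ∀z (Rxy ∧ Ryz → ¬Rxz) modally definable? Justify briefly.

No

Any modally definable frame class is closed under surjective bounded morphisms.
The 5-cycle (worlds 0,1,2,3,4 with 0→1→2→3→4→0) is intransitive. Mapping every world to a single reflexive point • is a surjective bounded morphism; the reflexive point is not intransitive (R••∧R•• but R••).
So no modal formula (or set of formulas) defines exactly the intransitive frames.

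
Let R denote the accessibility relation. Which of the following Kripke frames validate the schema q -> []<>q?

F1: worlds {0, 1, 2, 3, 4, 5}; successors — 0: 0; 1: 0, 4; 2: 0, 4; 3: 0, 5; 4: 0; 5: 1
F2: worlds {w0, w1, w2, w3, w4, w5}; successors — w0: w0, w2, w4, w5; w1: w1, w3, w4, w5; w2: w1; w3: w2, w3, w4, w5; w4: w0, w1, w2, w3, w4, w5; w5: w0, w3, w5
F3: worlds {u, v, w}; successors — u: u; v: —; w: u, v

This is the axiom for symmetry; its first-order frame correspondent is forall x forall y (Rxy -> Ryx).
F1: fails — R10 but not R01.
F2: fails — Rw1w3 but not Rw3w1.
F3: fails — Rwu but not Ruw.

none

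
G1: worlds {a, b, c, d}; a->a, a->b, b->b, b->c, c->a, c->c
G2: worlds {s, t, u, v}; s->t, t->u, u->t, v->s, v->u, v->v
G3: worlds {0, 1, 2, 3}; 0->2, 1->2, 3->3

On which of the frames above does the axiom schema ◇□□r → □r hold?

G1

Frame correspondent (Sahlqvist): ∀x ∀y ∀z ((xRy ∧ xRz) → ∃w (yR²w ∧ z = w)) — i.e. a generalized confluence (Geach) condition.
G1: ✓.
G2: fails — vRs, vRs but no w with sR²w and s=w.
G3: fails — 0R2, 0R2 but no w with 2R²w and 2=w.
Valid on: G1.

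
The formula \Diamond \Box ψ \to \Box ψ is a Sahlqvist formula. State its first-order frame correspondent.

The Euclidean property

This is frame-equivalent to ◇ψ → □◇ψ (substitute ¬ψ for ψ and contrapose).
Suppose ◇ψ→□◇ψ is valid. Take Rxy, Rxz and set V(ψ)={y}. Then ◇ψ at x, so □◇ψ at x, so ◇ψ at z, so some w with Rzw has ψ; w=y, i.e. Rzy. By symmetry of the argument, Ryz.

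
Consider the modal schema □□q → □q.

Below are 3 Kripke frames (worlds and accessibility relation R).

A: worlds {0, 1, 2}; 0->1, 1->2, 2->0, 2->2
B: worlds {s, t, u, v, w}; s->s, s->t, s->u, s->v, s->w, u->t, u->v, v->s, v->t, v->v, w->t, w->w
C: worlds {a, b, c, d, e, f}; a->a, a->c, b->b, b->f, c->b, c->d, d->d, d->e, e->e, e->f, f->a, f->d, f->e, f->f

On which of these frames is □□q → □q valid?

The schema corresponds to density: ∀x ∀y (Rxy → ∃z (Rxz ∧ Rzy)).
A: fails — R01 but no z with R0z and Rz1.
B: satisfies the condition.
C: satisfies the condition.

B, C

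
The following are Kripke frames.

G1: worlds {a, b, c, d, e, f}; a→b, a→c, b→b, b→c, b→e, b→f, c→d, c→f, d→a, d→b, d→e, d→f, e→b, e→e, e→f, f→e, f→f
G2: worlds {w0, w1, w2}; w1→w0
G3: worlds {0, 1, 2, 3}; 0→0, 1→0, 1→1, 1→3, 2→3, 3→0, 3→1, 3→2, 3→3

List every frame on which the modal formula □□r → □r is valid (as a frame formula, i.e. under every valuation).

Frame correspondent (Sahlqvist): ∀x ∀y (Rxy → ∃z (Rxz ∧ Rzy)) — i.e. density.
G1: fails — Rcd but no z with Rcz and Rzd.
G2: fails — Rw1w0 but no z with Rw1z and Rzw0.
G3: satisfies the condition.

G3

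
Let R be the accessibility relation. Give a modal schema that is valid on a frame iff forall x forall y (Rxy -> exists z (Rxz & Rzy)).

□□p → □p

This is density; the standard corresponding axiom is C4: □□p → □p.
Suppose □□p→□p is valid. Take Rxy and set V(p)={w : xR²w}. Then □□p at x, so □p at x, so p at y, i.e. ∃z(Rxz∧Rzy).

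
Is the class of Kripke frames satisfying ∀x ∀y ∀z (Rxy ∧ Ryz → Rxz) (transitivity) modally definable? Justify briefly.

Definable; □p → □□p defines it

The condition is transitivity. A defining modal formula is □p → □□p.
Suppose □p→□□p is valid. Take Rxy, Ryz and set V(p)={w : Rxw}. Then □p at x, so □□p at x, so □p at y, so p at z, i.e. Rxz.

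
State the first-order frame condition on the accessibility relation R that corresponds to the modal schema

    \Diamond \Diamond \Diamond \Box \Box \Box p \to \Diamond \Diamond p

\forall x \forall y (x R^3 y \to \exists w (y R^3 w \wedge x R^2 w))

This is a Sahlqvist (Geach-type) schema ◇^3□^3p → □^0◇^2p.
Minimal-valuation argument: fix x; take any y with xR^3y and any z with xR^0z. Set V(p) to the set of worlds R-reachable from y in exactly 3 steps. Then □^3p holds at y, so the antecedent holds at x; validity forces ◇^2p at z, giving a w with zR^2w and yR^3w.
First-order correspondent: \forall x \forall y (x R^3 y \to \exists w (y R^3 w \wedge x R^2 w)).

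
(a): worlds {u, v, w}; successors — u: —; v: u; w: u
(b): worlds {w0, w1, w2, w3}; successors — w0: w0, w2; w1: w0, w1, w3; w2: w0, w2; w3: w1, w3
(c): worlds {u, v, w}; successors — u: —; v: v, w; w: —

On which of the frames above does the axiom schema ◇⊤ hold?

(b)

This is the axiom for seriality; its first-order frame correspondent is ∀x ∃y Rxy.
(a): fails — world u has no successor.
(b): ✓.
(c): fails — world u has no successor.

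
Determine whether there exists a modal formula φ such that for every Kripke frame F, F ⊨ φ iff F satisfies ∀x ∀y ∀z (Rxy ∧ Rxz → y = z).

Definable; ◇q → □q defines it

The condition is partial functionality. A defining modal formula is ◇q → □q.
Suppose ◇q→□q is valid. Take Rxy, Rxz and set V(q)={y}. Then ◇q at x, so □q at x, so q at z, i.e. z=y.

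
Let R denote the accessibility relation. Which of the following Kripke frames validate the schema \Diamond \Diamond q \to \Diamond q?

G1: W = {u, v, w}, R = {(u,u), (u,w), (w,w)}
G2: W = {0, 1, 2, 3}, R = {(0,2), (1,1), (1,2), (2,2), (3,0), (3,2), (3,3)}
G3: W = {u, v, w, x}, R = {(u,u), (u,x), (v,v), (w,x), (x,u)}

G1, G2

This is the axiom for transitivity; its first-order frame correspondent is \forall x \forall y \forall z (Rxy \wedge Ryz \to Rxz).
G1: ✓.
G2: ✓.
G3: fails — Rwx and Rxu but not Rwu.
Valid on: G1, G2.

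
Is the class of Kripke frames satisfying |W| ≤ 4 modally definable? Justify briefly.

Not definable by any modal formula

If a class were modally definable it would be closed under disjoint unions (Goldblatt–Thomason).
Any modal formula valid on each of 5 disjoint one-world frames is valid on their disjoint union (validity is preserved under disjoint unions). Each one-world frame has |W|=1≤4, but the union has |W|=5.
Hence having at most 4 worlds is not modally definable.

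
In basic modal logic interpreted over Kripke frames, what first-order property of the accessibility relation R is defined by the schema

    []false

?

□⊥ is valid iff no world has any successor (otherwise □⊥ fails at any world with one).

emptiness of R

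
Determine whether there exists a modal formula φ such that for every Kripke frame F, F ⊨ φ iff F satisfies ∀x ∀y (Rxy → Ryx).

Yes: it is symmetry, defined by the B schema q → □◇q.
Suppose q→□◇q is valid. Take Rxy and set V(q)={x}. Then q at x, so □◇q at x, so ◇q at y, so some z with Ryz has q; z=x, i.e. Ryx.

Yes — defined by q → □◇q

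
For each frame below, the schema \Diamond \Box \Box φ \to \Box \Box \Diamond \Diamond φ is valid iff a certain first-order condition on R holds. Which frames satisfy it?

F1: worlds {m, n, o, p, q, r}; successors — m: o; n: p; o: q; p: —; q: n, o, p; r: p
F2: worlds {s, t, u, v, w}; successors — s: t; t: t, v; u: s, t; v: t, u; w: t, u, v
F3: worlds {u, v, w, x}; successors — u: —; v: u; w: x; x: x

F2, F3

This is the axiom for a generalized confluence (Geach) condition; its first-order frame correspondent is \forall x \forall y \forall z ((xRy \wedge x R^2 z) \to \exists w (y R^2 w \wedge z R^2 w)).
F1: fails — oRq, oR²n but no w with qR²w and nR²w.
F2: condition met.
F3: condition met.
Valid on: F2, F3.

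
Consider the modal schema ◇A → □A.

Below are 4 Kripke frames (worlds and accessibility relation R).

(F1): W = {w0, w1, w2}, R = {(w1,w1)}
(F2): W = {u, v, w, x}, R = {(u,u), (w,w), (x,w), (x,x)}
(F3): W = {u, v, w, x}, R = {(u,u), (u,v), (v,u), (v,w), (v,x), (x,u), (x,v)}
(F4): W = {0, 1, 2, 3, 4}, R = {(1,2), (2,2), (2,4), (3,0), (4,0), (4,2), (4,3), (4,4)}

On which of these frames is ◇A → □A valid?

(F1)

The schema corresponds to partial functionality: ∀x ∀y ∀z (Rxy ∧ Rxz → y = z).
(F1): ✓.
(F2): fails — x sees both w and x.
(F3): fails — u sees both u and v.
(F4): fails — 2 sees both 2 and 4.
Valid on: (F1).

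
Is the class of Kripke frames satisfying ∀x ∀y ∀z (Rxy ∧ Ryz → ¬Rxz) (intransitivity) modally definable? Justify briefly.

Not modally definable

Any modally definable frame class is closed under surjective bounded morphisms.
The 5-cycle (worlds a,b,c,d,e with a→b→c→d→e→a) is intransitive. Mapping every world to a single reflexive point • is a surjective bounded morphism; the reflexive point is not intransitive (R••∧R•• but R••).
Hence intransitivity is not modally definable.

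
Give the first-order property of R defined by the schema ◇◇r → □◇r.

This is a Sahlqvist (Geach-type) schema ◇^2□^0r → □^1◇^1r.
First-order correspondent: ∀x ∀y ∀z ((xR²y ∧ xRz) → ∃w (y = w ∧ zRw)).

∀x ∀y ∀z ((xR²y ∧ xRz) → ∃w (y = w ∧ zRw))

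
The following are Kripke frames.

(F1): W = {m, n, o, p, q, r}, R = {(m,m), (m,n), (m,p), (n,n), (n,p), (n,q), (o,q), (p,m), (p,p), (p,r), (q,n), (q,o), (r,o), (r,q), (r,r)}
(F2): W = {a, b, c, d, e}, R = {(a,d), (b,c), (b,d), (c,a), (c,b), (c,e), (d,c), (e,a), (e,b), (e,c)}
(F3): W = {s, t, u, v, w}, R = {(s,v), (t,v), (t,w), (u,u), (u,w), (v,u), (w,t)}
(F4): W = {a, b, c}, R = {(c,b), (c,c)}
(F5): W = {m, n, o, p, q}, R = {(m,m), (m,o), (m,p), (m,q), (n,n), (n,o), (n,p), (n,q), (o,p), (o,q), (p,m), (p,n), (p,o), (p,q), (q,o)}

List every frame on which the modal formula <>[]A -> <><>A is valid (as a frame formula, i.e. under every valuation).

(F1), (F2), (F3), (F5)

Frame correspondent (Sahlqvist): forall x forall y (xRy -> exists w (yRw & x R^2 w)) — i.e. a generalized confluence (Geach) condition.
(F1): condition met.
(F2): condition met.
(F3): condition met.
(F4): fails — cRb but no w with bRw and cR²w.
(F5): condition met.
Valid on: (F1), (F2), (F3), (F5).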